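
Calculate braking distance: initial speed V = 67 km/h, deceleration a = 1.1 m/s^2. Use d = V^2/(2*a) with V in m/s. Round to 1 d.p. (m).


Convert speed: V = 67 / 3.6 = 18.6111 m/s
V^2 = 346.3735
d = 346.3735 / (2 * 1.1)
d = 346.3735 / 2.2
d = 157.4 m

157.4


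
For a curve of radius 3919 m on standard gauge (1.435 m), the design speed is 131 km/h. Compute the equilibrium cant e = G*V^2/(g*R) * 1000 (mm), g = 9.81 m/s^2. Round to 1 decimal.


Convert speed: V = 131 / 3.6 = 36.3889 m/s
Apply formula: e = 1.435 * 36.3889^2 / (9.81 * 3919)
e = 1.435 * 1324.1512 / 38445.39
e = 0.049425 m = 49.4 mm

49.4


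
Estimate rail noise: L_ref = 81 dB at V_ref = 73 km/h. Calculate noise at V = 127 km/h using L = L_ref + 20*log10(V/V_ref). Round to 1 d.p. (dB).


V/V_ref = 127 / 73 = 1.739726
log10(1.739726) = 0.240481
20 * 0.240481 = 4.8096
L = 81 + 4.8096 = 85.8 dB

85.8


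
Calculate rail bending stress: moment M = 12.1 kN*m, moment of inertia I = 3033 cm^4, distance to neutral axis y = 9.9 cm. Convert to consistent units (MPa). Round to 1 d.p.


Convert units:
M = 12.1 kN*m = 12100000 N*mm
y = 9.9 cm = 99 mm
I = 3033 cm^4 = 30330000 mm^4
sigma = 12100000 * 99 / 30330000
sigma = 39.5 MPa

39.5


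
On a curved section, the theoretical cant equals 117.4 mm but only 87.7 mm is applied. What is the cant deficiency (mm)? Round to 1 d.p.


Cant deficiency = equilibrium cant - actual cant
CD = 117.4 - 87.7
CD = 29.7 mm

29.7


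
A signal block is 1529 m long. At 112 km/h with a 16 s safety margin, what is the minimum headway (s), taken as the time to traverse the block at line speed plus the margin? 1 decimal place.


V = 112 / 3.6 = 31.1111 m/s
Block traversal time = 1529 / 31.1111 = 49.1464 s
Headway = 49.1464 + 16
Headway = 65.1 s

65.1


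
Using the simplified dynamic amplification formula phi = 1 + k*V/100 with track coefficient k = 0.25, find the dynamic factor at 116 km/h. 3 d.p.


phi = 1 + k * V / 100
phi = 1 + 0.25 * 116 / 100
phi = 1 + 0.29
phi = 1.290

1.290


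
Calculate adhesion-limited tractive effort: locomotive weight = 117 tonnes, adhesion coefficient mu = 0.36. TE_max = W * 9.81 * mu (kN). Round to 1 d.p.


TE_max = W * g * mu
TE_max = 117 * 9.81 * 0.36
TE_max = 1147.77 * 0.36
TE_max = 413.2 kN

413.2


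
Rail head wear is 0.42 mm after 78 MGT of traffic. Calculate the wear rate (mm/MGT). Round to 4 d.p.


Wear rate = total wear / cumulative tonnage
Rate = 0.42 / 78
Rate = 0.0054 mm/MGT

0.0054


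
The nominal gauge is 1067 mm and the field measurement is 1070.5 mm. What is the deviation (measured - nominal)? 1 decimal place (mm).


Deviation = measured - nominal
Deviation = 1070.5 - 1067
Deviation = 3.5 mm

3.5


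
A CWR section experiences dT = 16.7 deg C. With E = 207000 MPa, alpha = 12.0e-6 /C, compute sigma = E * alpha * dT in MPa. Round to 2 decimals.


sigma = E * alpha * dT
sigma = 207000 * 12.0e-6 * 16.7
sigma = 2.484 * 16.7
sigma = 41.48 MPa

41.48


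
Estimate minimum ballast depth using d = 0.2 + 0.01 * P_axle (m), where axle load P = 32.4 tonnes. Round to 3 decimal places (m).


d = 0.2 + 0.01 * 32.4
d = 0.2 + 0.324
d = 0.524 m

0.524


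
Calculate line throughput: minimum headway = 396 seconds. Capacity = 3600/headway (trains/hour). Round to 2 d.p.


Capacity = 3600 / headway
Capacity = 3600 / 396
Capacity = 9.09 trains/hour

9.09


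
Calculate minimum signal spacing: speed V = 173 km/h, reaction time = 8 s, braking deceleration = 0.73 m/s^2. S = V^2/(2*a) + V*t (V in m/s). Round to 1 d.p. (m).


V = 173 / 3.6 = 48.0556 m/s
Braking distance = 48.0556^2 / (2*0.73) = 1581.7373 m
Sighting distance = 48.0556 * 8 = 384.4444 m
S = 1581.7373 + 384.4444 = 1966.2 m

1966.2


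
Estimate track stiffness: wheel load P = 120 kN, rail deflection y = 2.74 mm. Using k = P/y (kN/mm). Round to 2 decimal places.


Track stiffness k = P / y
k = 120 / 2.74
k = 43.80 kN/mm

43.80


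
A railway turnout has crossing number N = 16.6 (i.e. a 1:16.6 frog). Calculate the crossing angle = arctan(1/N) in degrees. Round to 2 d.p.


1/N = 1/16.6 = 0.060241
angle = arctan(0.060241) = 0.060168 rad
angle = 0.060168 * 180/pi = 3.45 degrees

3.45


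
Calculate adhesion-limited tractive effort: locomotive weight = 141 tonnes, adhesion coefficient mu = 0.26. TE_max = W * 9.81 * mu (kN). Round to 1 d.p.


TE_max = W * g * mu
TE_max = 141 * 9.81 * 0.26
TE_max = 1383.21 * 0.26
TE_max = 359.6 kN

359.6


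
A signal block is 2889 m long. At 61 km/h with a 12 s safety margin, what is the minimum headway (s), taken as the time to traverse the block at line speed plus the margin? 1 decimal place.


V = 61 / 3.6 = 16.9444 m/s
Block traversal time = 2889 / 16.9444 = 170.4984 s
Headway = 170.4984 + 12
Headway = 182.5 s

182.5


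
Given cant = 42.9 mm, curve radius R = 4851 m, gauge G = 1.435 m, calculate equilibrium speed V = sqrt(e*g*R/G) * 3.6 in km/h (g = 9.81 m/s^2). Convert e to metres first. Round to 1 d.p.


Convert cant: e = 42.9 mm = 0.0429 m
V_ms = sqrt(0.0429 * 9.81 * 4851 / 1.435)
V_ms = sqrt(1422.674912) = 37.7184 m/s
V = 37.7184 * 3.6 = 135.8 km/h

135.8


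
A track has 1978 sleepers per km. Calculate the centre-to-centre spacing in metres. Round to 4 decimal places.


Spacing = 1000 m / number of sleepers
Spacing = 1000 / 1978
Spacing = 0.5056 m

0.5056


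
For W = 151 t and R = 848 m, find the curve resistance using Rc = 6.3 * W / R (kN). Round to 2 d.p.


Rc = 6.3 * W / R
Rc = 6.3 * 151 / 848
Rc = 951.3 / 848
Rc = 1.12 kN

1.12


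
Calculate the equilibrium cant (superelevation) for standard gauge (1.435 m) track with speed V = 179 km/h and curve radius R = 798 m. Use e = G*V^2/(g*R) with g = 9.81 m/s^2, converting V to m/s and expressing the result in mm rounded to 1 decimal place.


Convert speed: V = 179 / 3.6 = 49.7222 m/s
Apply formula: e = 1.435 * 49.7222^2 / (9.81 * 798)
e = 1.435 * 2472.2994 / 7828.38
e = 0.453191 m = 453.2 mm

453.2


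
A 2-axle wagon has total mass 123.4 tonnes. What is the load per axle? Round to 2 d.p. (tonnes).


Load per axle = total weight / number of axles
Load = 123.4 / 2
Load = 61.70 tonnes

61.70


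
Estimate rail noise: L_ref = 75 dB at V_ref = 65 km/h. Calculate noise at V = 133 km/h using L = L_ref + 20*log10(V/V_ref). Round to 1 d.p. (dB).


V/V_ref = 133 / 65 = 2.046154
log10(2.046154) = 0.310938
20 * 0.310938 = 6.2188
L = 75 + 6.2188 = 81.2 dB

81.2


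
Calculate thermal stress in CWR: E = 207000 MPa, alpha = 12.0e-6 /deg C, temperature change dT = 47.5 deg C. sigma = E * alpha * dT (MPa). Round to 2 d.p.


sigma = E * alpha * dT
sigma = 207000 * 12.0e-6 * 47.5
sigma = 2.484 * 47.5
sigma = 117.99 MPa

117.99


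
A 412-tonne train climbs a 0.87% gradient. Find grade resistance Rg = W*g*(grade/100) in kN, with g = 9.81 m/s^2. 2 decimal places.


Rg = W * 9.81 * grade / 100
Rg = 412 * 9.81 * 0.87 / 100
Rg = 4041.72 * 0.0087
Rg = 35.16 kN

35.16


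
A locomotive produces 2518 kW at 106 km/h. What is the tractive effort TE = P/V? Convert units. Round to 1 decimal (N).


Convert: P = 2518 kW = 2518000 W
V = 106 / 3.6 = 29.4444 m/s
TE = 2518000 / 29.4444
TE = 85517.0 N

85517.0


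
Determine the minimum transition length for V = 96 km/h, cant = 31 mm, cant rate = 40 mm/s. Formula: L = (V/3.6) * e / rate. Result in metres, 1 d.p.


Convert speed: V = 96 / 3.6 = 26.6667 m/s
L = 26.6667 * 31 / 40
L = 826.6667 / 40
L = 20.7 m

20.7


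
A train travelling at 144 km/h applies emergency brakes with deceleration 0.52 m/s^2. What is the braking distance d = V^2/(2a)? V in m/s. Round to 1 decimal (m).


Convert speed: V = 144 / 3.6 = 40.0 m/s
V^2 = 1600.0
d = 1600.0 / (2 * 0.52)
d = 1600.0 / 1.04
d = 1538.5 m

1538.5


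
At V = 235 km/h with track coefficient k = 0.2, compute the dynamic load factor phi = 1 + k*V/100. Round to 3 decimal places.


phi = 1 + k * V / 100
phi = 1 + 0.2 * 235 / 100
phi = 1 + 0.47
phi = 1.470

1.470


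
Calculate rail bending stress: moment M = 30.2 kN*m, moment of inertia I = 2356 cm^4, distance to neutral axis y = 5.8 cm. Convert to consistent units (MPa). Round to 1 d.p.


Convert units:
M = 30.2 kN*m = 30200000 N*mm
y = 5.8 cm = 58 mm
I = 2356 cm^4 = 23560000 mm^4
sigma = 30200000 * 58 / 23560000
sigma = 74.3 MPa

74.3


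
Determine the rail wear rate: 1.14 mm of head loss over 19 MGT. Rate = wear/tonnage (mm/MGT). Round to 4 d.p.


Wear rate = total wear / cumulative tonnage
Rate = 1.14 / 19
Rate = 0.0600 mm/MGT

0.0600


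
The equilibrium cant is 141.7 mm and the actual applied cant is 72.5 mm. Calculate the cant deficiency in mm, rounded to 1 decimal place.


Cant deficiency = equilibrium cant - actual cant
CD = 141.7 - 72.5
CD = 69.2 mm

69.2


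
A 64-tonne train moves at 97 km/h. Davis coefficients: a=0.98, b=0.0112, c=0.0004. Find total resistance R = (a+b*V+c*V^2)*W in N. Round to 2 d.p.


b*V = 0.0112 * 97 = 1.0864
c*V^2 = 0.0004 * 9409 = 3.7636
R_per_t = 0.98 + 1.0864 + 3.7636 = 5.83 N/t
R_total = 5.83 * 64 = 373.12 N

373.12


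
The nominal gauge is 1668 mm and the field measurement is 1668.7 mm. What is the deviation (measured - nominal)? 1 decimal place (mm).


Deviation = measured - nominal
Deviation = 1668.7 - 1668
Deviation = 0.7 mm

0.7


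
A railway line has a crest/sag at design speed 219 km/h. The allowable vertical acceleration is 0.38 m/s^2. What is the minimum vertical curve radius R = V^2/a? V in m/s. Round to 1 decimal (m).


Convert speed: V = 219 / 3.6 = 60.8333 m/s
V^2 = 3700.6944 m^2/s^2
R_v = 3700.6944 / 0.38
R_v = 9738.7 m

9738.7


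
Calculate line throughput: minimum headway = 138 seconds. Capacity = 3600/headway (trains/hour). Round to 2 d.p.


Capacity = 3600 / headway
Capacity = 3600 / 138
Capacity = 26.09 trains/hour

26.09


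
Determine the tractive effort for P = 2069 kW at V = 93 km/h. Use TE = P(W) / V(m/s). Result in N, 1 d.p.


Convert: P = 2069 kW = 2069000 W
V = 93 / 3.6 = 25.8333 m/s
TE = 2069000 / 25.8333
TE = 80090.3 N

80090.3


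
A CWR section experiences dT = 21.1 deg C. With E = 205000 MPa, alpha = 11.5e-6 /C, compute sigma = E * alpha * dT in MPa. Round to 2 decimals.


sigma = E * alpha * dT
sigma = 205000 * 11.5e-6 * 21.1
sigma = 2.3575 * 21.1
sigma = 49.74 MPa

49.74


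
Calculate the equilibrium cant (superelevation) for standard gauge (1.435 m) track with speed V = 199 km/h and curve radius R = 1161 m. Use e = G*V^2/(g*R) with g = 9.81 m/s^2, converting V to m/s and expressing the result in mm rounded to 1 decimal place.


Convert speed: V = 199 / 3.6 = 55.2778 m/s
Apply formula: e = 1.435 * 55.2778^2 / (9.81 * 1161)
e = 1.435 * 3055.6327 / 11389.41
e = 0.384992 m = 385.0 mm

385.0


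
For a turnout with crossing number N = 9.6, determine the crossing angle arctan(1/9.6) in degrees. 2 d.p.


1/N = 1/9.6 = 0.104167
angle = arctan(0.104167) = 0.103792 rad
angle = 0.103792 * 180/pi = 5.95 degrees

5.95


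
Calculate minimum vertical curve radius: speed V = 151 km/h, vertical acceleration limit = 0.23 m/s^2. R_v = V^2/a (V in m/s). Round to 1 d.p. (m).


Convert speed: V = 151 / 3.6 = 41.9444 m/s
V^2 = 1759.3364 m^2/s^2
R_v = 1759.3364 / 0.23
R_v = 7649.3 m

7649.3


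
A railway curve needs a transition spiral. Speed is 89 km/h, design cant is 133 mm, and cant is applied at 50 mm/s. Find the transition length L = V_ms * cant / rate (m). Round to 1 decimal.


Convert speed: V = 89 / 3.6 = 24.7222 m/s
L = 24.7222 * 133 / 50
L = 3288.0556 / 50
L = 65.8 m

65.8


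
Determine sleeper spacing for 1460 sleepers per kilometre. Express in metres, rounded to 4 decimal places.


Spacing = 1000 m / number of sleepers
Spacing = 1000 / 1460
Spacing = 0.6849 m

0.6849


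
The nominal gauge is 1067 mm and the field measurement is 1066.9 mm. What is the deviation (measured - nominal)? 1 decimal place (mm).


Deviation = measured - nominal
Deviation = 1066.9 - 1067
Deviation = -0.1 mm

-0.1


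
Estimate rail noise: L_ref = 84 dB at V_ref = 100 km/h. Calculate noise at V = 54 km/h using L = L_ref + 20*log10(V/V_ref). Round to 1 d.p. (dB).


V/V_ref = 54 / 100 = 0.54
log10(0.54) = -0.267606
20 * -0.267606 = -5.3521
L = 84 + -5.3521 = 78.6 dB

78.6


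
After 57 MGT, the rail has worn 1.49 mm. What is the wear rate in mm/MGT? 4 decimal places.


Wear rate = total wear / cumulative tonnage
Rate = 1.49 / 57
Rate = 0.0261 mm/MGT

0.0261


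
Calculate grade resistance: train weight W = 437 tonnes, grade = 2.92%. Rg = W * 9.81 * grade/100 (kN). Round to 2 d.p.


Rg = W * 9.81 * grade / 100
Rg = 437 * 9.81 * 2.92 / 100
Rg = 4286.97 * 0.0292
Rg = 125.18 kN

125.18


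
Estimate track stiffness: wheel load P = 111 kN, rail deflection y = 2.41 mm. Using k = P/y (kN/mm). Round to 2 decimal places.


Track stiffness k = P / y
k = 111 / 2.41
k = 46.06 kN/mm

46.06


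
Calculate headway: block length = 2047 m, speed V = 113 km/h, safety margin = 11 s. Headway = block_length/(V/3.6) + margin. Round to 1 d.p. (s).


V = 113 / 3.6 = 31.3889 m/s
Block traversal time = 2047 / 31.3889 = 65.2142 s
Headway = 65.2142 + 11
Headway = 76.2 s

76.2


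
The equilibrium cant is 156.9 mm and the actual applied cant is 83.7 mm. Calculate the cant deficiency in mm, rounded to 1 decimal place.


Cant deficiency = equilibrium cant - actual cant
CD = 156.9 - 83.7
CD = 73.2 mm

73.2


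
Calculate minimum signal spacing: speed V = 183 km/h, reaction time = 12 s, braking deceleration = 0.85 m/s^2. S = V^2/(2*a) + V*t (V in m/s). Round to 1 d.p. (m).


V = 183 / 3.6 = 50.8333 m/s
Braking distance = 50.8333^2 / (2*0.85) = 1520.0163 m
Sighting distance = 50.8333 * 12 = 610.0 m
S = 1520.0163 + 610.0 = 2130.0 m

2130.0


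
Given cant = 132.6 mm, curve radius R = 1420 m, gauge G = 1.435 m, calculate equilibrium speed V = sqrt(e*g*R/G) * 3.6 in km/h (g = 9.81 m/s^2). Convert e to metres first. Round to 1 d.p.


Convert cant: e = 132.6 mm = 0.1326 m
V_ms = sqrt(0.1326 * 9.81 * 1420 / 1.435)
V_ms = sqrt(1287.208725) = 35.8777 m/s
V = 35.8777 * 3.6 = 129.2 km/h

129.2


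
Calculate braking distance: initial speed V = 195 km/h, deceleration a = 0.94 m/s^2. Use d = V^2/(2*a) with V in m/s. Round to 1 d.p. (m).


Convert speed: V = 195 / 3.6 = 54.1667 m/s
V^2 = 2934.0278
d = 2934.0278 / (2 * 0.94)
d = 2934.0278 / 1.88
d = 1560.7 m

1560.7


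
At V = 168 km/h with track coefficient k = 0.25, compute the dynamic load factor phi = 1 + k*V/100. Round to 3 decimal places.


phi = 1 + k * V / 100
phi = 1 + 0.25 * 168 / 100
phi = 1 + 0.42
phi = 1.420

1.420


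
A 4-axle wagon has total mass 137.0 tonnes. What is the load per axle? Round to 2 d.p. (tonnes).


Load per axle = total weight / number of axles
Load = 137.0 / 4
Load = 34.25 tonnes

34.25


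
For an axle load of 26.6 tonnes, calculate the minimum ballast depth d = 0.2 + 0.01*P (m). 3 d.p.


d = 0.2 + 0.01 * 26.6
d = 0.2 + 0.266
d = 0.466 m

0.466


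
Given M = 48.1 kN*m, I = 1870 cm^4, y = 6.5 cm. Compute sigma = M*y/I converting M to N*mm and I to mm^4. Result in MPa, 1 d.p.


Convert units:
M = 48.1 kN*m = 48100000 N*mm
y = 6.5 cm = 65 mm
I = 1870 cm^4 = 18700000 mm^4
sigma = 48100000 * 65 / 18700000
sigma = 167.2 MPa

167.2


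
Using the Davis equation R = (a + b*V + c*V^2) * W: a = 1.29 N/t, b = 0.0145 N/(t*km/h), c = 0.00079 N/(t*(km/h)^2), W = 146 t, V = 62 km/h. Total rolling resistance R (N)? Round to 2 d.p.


b*V = 0.0145 * 62 = 0.899
c*V^2 = 0.00079 * 3844 = 3.03676
R_per_t = 1.29 + 0.899 + 3.03676 = 5.22576 N/t
R_total = 5.22576 * 146 = 762.96 N

762.96


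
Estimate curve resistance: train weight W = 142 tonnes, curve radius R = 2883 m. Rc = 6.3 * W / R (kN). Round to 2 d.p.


Rc = 6.3 * W / R
Rc = 6.3 * 142 / 2883
Rc = 894.6 / 2883
Rc = 0.31 kN

0.31


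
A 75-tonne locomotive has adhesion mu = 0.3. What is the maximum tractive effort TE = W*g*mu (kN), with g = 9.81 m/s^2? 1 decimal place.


TE_max = W * g * mu
TE_max = 75 * 9.81 * 0.3
TE_max = 735.75 * 0.3
TE_max = 220.7 kN

220.7


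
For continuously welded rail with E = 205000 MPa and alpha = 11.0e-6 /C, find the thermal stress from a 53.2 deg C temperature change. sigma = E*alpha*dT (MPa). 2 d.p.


sigma = E * alpha * dT
sigma = 205000 * 11.0e-6 * 53.2
sigma = 2.255 * 53.2
sigma = 119.97 MPa

119.97


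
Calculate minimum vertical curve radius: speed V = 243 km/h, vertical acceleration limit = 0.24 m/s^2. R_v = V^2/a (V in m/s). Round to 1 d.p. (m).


Convert speed: V = 243 / 3.6 = 67.5 m/s
V^2 = 4556.25 m^2/s^2
R_v = 4556.25 / 0.24
R_v = 18984.4 m

18984.4


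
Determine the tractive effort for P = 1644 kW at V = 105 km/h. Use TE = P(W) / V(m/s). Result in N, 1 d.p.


Convert: P = 1644 kW = 1644000 W
V = 105 / 3.6 = 29.1667 m/s
TE = 1644000 / 29.1667
TE = 56365.7 N

56365.7


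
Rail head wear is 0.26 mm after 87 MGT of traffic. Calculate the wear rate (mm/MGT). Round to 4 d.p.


Wear rate = total wear / cumulative tonnage
Rate = 0.26 / 87
Rate = 0.0030 mm/MGT

0.0030


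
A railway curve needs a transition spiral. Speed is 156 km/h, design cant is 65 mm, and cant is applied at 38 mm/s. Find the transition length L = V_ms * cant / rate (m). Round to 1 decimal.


Convert speed: V = 156 / 3.6 = 43.3333 m/s
L = 43.3333 * 65 / 38
L = 2816.6667 / 38
L = 74.1 m

74.1


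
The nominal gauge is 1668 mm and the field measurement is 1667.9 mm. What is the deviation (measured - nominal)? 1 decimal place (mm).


Deviation = measured - nominal
Deviation = 1667.9 - 1668
Deviation = -0.1 mm

-0.1


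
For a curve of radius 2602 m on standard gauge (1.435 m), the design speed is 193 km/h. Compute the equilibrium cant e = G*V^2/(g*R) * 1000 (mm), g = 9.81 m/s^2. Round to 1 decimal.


Convert speed: V = 193 / 3.6 = 53.6111 m/s
Apply formula: e = 1.435 * 53.6111^2 / (9.81 * 2602)
e = 1.435 * 2874.1512 / 25525.62
e = 0.161579 m = 161.6 mm

161.6


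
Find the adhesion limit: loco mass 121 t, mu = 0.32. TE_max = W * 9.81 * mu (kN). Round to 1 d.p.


TE_max = W * g * mu
TE_max = 121 * 9.81 * 0.32
TE_max = 1187.01 * 0.32
TE_max = 379.8 kN

379.8


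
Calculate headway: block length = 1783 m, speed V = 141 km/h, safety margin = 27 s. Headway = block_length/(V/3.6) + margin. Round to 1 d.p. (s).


V = 141 / 3.6 = 39.1667 m/s
Block traversal time = 1783 / 39.1667 = 45.5234 s
Headway = 45.5234 + 27
Headway = 72.5 s

72.5


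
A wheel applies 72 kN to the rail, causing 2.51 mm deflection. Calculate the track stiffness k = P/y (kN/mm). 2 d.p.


Track stiffness k = P / y
k = 72 / 2.51
k = 28.69 kN/mm

28.69


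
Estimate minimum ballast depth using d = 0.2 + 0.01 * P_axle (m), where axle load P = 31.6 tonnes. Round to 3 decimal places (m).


d = 0.2 + 0.01 * 31.6
d = 0.2 + 0.316
d = 0.516 m

0.516


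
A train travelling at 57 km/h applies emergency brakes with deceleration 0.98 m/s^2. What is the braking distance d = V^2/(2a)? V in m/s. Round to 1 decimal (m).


Convert speed: V = 57 / 3.6 = 15.8333 m/s
V^2 = 250.6944
d = 250.6944 / (2 * 0.98)
d = 250.6944 / 1.96
d = 127.9 m

127.9


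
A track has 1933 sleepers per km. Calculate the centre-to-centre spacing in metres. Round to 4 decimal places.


Spacing = 1000 m / number of sleepers
Spacing = 1000 / 1933
Spacing = 0.5173 m

0.5173


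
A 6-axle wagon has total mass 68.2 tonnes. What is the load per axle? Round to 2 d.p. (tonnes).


Load per axle = total weight / number of axles
Load = 68.2 / 6
Load = 11.37 tonnes

11.37


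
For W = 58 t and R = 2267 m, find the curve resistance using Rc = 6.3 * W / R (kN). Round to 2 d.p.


Rc = 6.3 * W / R
Rc = 6.3 * 58 / 2267
Rc = 365.4 / 2267
Rc = 0.16 kN

0.16


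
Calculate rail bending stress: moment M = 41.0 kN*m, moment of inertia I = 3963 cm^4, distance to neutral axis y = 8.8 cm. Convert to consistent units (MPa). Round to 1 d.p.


Convert units:
M = 41.0 kN*m = 41000000 N*mm
y = 8.8 cm = 88 mm
I = 3963 cm^4 = 39630000 mm^4
sigma = 41000000 * 88 / 39630000
sigma = 91.0 MPa

91.0


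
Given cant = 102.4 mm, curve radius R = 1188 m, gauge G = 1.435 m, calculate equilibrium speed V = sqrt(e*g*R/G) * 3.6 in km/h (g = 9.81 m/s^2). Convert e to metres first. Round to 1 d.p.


Convert cant: e = 102.4 mm = 0.1024 m
V_ms = sqrt(0.1024 * 9.81 * 1188 / 1.435)
V_ms = sqrt(831.636426) = 28.8381 m/s
V = 28.8381 * 3.6 = 103.8 km/h

103.8


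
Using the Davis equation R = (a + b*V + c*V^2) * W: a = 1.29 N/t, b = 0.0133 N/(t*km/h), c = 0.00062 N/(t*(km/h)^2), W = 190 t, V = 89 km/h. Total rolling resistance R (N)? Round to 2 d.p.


b*V = 0.0133 * 89 = 1.1837
c*V^2 = 0.00062 * 7921 = 4.91102
R_per_t = 1.29 + 1.1837 + 4.91102 = 7.38472 N/t
R_total = 7.38472 * 190 = 1403.10 N

1403.10


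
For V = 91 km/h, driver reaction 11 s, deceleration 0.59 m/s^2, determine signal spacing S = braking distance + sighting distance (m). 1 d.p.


V = 91 / 3.6 = 25.2778 m/s
Braking distance = 25.2778^2 / (2*0.59) = 541.4967 m
Sighting distance = 25.2778 * 11 = 278.0556 m
S = 541.4967 + 278.0556 = 819.6 m

819.6


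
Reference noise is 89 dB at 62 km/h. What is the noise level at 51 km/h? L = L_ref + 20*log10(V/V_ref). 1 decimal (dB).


V/V_ref = 51 / 62 = 0.822581
log10(0.822581) = -0.084822
20 * -0.084822 = -1.6964
L = 89 + -1.6964 = 87.3 dB

87.3


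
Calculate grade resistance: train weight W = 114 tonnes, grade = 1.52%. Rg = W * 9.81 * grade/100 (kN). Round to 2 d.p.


Rg = W * 9.81 * grade / 100
Rg = 114 * 9.81 * 1.52 / 100
Rg = 1118.34 * 0.0152
Rg = 17.00 kN

17.00


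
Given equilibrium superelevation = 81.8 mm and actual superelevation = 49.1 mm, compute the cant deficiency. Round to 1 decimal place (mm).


Cant deficiency = equilibrium cant - actual cant
CD = 81.8 - 49.1
CD = 32.7 mm

32.7


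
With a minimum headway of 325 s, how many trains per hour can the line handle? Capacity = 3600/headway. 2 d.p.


Capacity = 3600 / headway
Capacity = 3600 / 325
Capacity = 11.08 trains/hour

11.08


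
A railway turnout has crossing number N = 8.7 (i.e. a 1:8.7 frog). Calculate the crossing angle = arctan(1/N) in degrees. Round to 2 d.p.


1/N = 1/8.7 = 0.114943
angle = arctan(0.114943) = 0.11444 rad
angle = 0.11444 * 180/pi = 6.56 degrees

6.56


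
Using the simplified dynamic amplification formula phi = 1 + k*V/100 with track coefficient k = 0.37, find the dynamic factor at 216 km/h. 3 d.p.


phi = 1 + k * V / 100
phi = 1 + 0.37 * 216 / 100
phi = 1 + 0.7992
phi = 1.799

1.799


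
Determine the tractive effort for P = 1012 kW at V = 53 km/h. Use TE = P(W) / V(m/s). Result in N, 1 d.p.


Convert: P = 1012 kW = 1012000 W
V = 53 / 3.6 = 14.7222 m/s
TE = 1012000 / 14.7222
TE = 68739.6 N

68739.6


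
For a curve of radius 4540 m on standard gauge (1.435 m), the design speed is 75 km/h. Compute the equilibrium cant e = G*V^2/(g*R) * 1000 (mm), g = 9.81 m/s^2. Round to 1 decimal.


Convert speed: V = 75 / 3.6 = 20.8333 m/s
Apply formula: e = 1.435 * 20.8333^2 / (9.81 * 4540)
e = 1.435 * 434.0278 / 44537.4
e = 0.013984 m = 14.0 mm

14.0


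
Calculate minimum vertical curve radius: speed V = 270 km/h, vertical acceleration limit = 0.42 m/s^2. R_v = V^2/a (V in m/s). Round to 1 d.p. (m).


Convert speed: V = 270 / 3.6 = 75.0 m/s
V^2 = 5625.0 m^2/s^2
R_v = 5625.0 / 0.42
R_v = 13392.9 m

13392.9


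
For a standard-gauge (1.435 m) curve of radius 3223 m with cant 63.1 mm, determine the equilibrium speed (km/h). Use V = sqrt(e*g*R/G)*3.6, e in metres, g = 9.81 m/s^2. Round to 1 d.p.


Convert cant: e = 63.1 mm = 0.0631 m
V_ms = sqrt(0.0631 * 9.81 * 3223 / 1.435)
V_ms = sqrt(1390.294392) = 37.2867 m/s
V = 37.2867 * 3.6 = 134.2 km/h

134.2


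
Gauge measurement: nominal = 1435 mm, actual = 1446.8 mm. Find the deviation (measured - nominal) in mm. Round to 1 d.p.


Deviation = measured - nominal
Deviation = 1446.8 - 1435
Deviation = 11.8 mm

11.8


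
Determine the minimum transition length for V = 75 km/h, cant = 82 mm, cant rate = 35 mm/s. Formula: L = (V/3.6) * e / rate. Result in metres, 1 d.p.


Convert speed: V = 75 / 3.6 = 20.8333 m/s
L = 20.8333 * 82 / 35
L = 1708.3333 / 35
L = 48.8 m

48.8


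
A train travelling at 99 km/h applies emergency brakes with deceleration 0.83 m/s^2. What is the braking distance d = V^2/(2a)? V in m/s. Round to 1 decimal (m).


Convert speed: V = 99 / 3.6 = 27.5 m/s
V^2 = 756.25
d = 756.25 / (2 * 0.83)
d = 756.25 / 1.66
d = 455.6 m

455.6


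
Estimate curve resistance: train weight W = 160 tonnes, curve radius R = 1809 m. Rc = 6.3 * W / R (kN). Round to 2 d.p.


Rc = 6.3 * W / R
Rc = 6.3 * 160 / 1809
Rc = 1008.0 / 1809
Rc = 0.56 kN

0.56


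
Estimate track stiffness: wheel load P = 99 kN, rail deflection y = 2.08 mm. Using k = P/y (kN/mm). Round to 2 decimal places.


Track stiffness k = P / y
k = 99 / 2.08
k = 47.60 kN/mm

47.60


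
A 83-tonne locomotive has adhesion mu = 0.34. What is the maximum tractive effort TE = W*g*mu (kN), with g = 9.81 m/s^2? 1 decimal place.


TE_max = W * g * mu
TE_max = 83 * 9.81 * 0.34
TE_max = 814.23 * 0.34
TE_max = 276.8 kN

276.8


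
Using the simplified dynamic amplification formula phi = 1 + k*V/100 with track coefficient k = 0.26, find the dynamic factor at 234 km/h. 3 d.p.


phi = 1 + k * V / 100
phi = 1 + 0.26 * 234 / 100
phi = 1 + 0.6084
phi = 1.608

1.608


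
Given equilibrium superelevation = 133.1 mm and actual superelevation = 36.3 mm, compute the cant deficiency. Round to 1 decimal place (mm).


Cant deficiency = equilibrium cant - actual cant
CD = 133.1 - 36.3
CD = 96.8 mm

96.8


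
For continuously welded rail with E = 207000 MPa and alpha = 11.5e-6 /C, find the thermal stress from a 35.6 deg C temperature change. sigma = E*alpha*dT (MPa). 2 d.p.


sigma = E * alpha * dT
sigma = 207000 * 11.5e-6 * 35.6
sigma = 2.3805 * 35.6
sigma = 84.75 MPa

84.75


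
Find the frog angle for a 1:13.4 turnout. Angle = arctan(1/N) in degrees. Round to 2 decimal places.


1/N = 1/13.4 = 0.074627
angle = arctan(0.074627) = 0.074489 rad
angle = 0.074489 * 180/pi = 4.27 degrees

4.27


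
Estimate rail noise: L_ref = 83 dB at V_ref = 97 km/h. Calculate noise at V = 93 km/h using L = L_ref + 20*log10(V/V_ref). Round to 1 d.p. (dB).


V/V_ref = 93 / 97 = 0.958763
log10(0.958763) = -0.018289
20 * -0.018289 = -0.3658
L = 83 + -0.3658 = 82.6 dB

82.6


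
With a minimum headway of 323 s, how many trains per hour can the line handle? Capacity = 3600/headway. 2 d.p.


Capacity = 3600 / headway
Capacity = 3600 / 323
Capacity = 11.15 trains/hour

11.15


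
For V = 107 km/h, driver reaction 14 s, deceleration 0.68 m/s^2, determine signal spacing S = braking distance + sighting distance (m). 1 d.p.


V = 107 / 3.6 = 29.7222 m/s
Braking distance = 29.7222^2 / (2*0.68) = 649.5665 m
Sighting distance = 29.7222 * 14 = 416.1111 m
S = 649.5665 + 416.1111 = 1065.7 m

1065.7


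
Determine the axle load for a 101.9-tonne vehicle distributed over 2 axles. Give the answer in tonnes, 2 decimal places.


Load per axle = total weight / number of axles
Load = 101.9 / 2
Load = 50.95 tonnes

50.95


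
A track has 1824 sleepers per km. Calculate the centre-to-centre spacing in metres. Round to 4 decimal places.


Spacing = 1000 m / number of sleepers
Spacing = 1000 / 1824
Spacing = 0.5482 m

0.5482


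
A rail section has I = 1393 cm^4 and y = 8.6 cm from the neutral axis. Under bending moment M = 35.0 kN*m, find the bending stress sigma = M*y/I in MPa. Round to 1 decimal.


Convert units:
M = 35.0 kN*m = 35000000 N*mm
y = 8.6 cm = 86 mm
I = 1393 cm^4 = 13930000 mm^4
sigma = 35000000 * 86 / 13930000
sigma = 216.1 MPa

216.1


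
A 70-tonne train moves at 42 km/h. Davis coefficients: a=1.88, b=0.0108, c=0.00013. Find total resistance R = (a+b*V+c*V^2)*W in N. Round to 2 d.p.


b*V = 0.0108 * 42 = 0.4536
c*V^2 = 0.00013 * 1764 = 0.22932
R_per_t = 1.88 + 0.4536 + 0.22932 = 2.56292 N/t
R_total = 2.56292 * 70 = 179.40 N

179.40


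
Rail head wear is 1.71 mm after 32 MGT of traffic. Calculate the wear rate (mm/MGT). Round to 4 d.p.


Wear rate = total wear / cumulative tonnage
Rate = 1.71 / 32
Rate = 0.0534 mm/MGT

0.0534


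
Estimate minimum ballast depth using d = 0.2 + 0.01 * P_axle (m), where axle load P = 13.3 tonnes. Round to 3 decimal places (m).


d = 0.2 + 0.01 * 13.3
d = 0.2 + 0.133
d = 0.333 m

0.333


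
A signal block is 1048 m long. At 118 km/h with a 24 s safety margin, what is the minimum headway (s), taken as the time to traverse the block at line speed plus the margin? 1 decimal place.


V = 118 / 3.6 = 32.7778 m/s
Block traversal time = 1048 / 32.7778 = 31.9729 s
Headway = 31.9729 + 24
Headway = 56.0 s

56.0


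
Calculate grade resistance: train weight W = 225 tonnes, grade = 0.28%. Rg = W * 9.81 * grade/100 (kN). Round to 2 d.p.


Rg = W * 9.81 * grade / 100
Rg = 225 * 9.81 * 0.28 / 100
Rg = 2207.25 * 0.0028
Rg = 6.18 kN

6.18


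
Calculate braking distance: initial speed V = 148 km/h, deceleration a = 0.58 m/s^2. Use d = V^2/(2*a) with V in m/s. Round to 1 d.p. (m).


Convert speed: V = 148 / 3.6 = 41.1111 m/s
V^2 = 1690.1235
d = 1690.1235 / (2 * 0.58)
d = 1690.1235 / 1.16
d = 1457.0 m

1457.0


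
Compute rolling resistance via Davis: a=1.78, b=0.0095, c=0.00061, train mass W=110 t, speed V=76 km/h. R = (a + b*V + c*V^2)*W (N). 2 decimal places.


b*V = 0.0095 * 76 = 0.722
c*V^2 = 0.00061 * 5776 = 3.52336
R_per_t = 1.78 + 0.722 + 3.52336 = 6.02536 N/t
R_total = 6.02536 * 110 = 662.79 N

662.79


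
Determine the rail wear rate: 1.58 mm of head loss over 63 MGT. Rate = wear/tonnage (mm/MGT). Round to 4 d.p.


Wear rate = total wear / cumulative tonnage
Rate = 1.58 / 63
Rate = 0.0251 mm/MGT

0.0251


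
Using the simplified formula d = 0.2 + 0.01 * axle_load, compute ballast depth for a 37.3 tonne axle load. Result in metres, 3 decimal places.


d = 0.2 + 0.01 * 37.3
d = 0.2 + 0.373
d = 0.573 m

0.573


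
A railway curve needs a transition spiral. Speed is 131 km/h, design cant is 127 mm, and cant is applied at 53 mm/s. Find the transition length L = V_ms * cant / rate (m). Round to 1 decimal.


Convert speed: V = 131 / 3.6 = 36.3889 m/s
L = 36.3889 * 127 / 53
L = 4621.3889 / 53
L = 87.2 m

87.2


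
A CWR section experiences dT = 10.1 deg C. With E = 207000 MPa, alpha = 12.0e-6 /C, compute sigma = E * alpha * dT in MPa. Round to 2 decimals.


sigma = E * alpha * dT
sigma = 207000 * 12.0e-6 * 10.1
sigma = 2.484 * 10.1
sigma = 25.09 MPa

25.09


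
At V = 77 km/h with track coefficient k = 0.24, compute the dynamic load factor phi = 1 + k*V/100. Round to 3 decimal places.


phi = 1 + k * V / 100
phi = 1 + 0.24 * 77 / 100
phi = 1 + 0.1848
phi = 1.185

1.185


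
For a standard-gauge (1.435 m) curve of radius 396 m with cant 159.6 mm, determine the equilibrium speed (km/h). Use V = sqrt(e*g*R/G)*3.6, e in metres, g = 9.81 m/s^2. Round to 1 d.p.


Convert cant: e = 159.6 mm = 0.1596 m
V_ms = sqrt(0.1596 * 9.81 * 396 / 1.435)
V_ms = sqrt(432.061112) = 20.7861 m/s
V = 20.7861 * 3.6 = 74.8 km/h

74.8


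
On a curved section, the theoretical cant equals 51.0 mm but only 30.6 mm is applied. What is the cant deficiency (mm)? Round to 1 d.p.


Cant deficiency = equilibrium cant - actual cant
CD = 51.0 - 30.6
CD = 20.4 mm

20.4


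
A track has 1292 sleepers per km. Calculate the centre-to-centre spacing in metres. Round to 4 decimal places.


Spacing = 1000 m / number of sleepers
Spacing = 1000 / 1292
Spacing = 0.7740 m

0.7740


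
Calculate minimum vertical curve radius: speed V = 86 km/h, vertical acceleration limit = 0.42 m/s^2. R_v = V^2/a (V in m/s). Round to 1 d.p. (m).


Convert speed: V = 86 / 3.6 = 23.8889 m/s
V^2 = 570.679 m^2/s^2
R_v = 570.679 / 0.42
R_v = 1358.8 m

1358.8


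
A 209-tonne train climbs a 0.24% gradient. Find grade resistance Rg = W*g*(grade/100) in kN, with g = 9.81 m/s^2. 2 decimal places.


Rg = W * 9.81 * grade / 100
Rg = 209 * 9.81 * 0.24 / 100
Rg = 2050.29 * 0.0024
Rg = 4.92 kN

4.92


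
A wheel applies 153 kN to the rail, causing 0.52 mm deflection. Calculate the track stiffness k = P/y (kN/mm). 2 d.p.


Track stiffness k = P / y
k = 153 / 0.52
k = 294.23 kN/mm

294.23


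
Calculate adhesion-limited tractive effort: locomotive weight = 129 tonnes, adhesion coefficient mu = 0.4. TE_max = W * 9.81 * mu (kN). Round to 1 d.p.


TE_max = W * g * mu
TE_max = 129 * 9.81 * 0.4
TE_max = 1265.49 * 0.4
TE_max = 506.2 kN

506.2


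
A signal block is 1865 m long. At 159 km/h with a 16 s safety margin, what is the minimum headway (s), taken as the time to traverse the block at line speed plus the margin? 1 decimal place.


V = 159 / 3.6 = 44.1667 m/s
Block traversal time = 1865 / 44.1667 = 42.2264 s
Headway = 42.2264 + 16
Headway = 58.2 s

58.2


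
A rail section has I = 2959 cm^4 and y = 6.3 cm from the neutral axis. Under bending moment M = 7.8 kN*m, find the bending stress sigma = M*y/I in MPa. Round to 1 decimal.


Convert units:
M = 7.8 kN*m = 7800000 N*mm
y = 6.3 cm = 63 mm
I = 2959 cm^4 = 29590000 mm^4
sigma = 7800000 * 63 / 29590000
sigma = 16.6 MPa

16.6


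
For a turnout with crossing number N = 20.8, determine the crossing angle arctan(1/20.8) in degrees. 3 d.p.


1/N = 1/20.8 = 0.048077
angle = arctan(0.048077) = 0.04804 rad
angle = 0.04804 * 180/pi = 2.752 degrees

2.752


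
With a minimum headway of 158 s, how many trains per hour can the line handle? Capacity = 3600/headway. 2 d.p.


Capacity = 3600 / headway
Capacity = 3600 / 158
Capacity = 22.78 trains/hour

22.78


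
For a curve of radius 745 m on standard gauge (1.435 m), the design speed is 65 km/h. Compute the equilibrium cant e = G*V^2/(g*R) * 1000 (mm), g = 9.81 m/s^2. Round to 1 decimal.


Convert speed: V = 65 / 3.6 = 18.0556 m/s
Apply formula: e = 1.435 * 18.0556^2 / (9.81 * 745)
e = 1.435 * 326.0031 / 7308.45
e = 0.06401 m = 64.0 mm

64.0


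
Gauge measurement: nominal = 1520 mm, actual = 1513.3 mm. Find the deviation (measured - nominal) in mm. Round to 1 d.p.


Deviation = measured - nominal
Deviation = 1513.3 - 1520
Deviation = -6.7 mm

-6.7


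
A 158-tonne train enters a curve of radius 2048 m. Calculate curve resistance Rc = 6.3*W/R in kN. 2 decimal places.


Rc = 6.3 * W / R
Rc = 6.3 * 158 / 2048
Rc = 995.4 / 2048
Rc = 0.49 kN

0.49


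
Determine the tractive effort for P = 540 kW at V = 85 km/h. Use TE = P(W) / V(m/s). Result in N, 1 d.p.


Convert: P = 540 kW = 540000 W
V = 85 / 3.6 = 23.6111 m/s
TE = 540000 / 23.6111
TE = 22870.6 N

22870.6


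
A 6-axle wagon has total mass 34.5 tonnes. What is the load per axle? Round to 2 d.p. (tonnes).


Load per axle = total weight / number of axles
Load = 34.5 / 6
Load = 5.75 tonnes

5.75


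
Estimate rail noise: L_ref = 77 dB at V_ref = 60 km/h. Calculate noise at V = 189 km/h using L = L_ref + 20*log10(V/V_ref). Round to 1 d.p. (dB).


V/V_ref = 189 / 60 = 3.15
log10(3.15) = 0.498311
20 * 0.498311 = 9.9662
L = 77 + 9.9662 = 87.0 dB

87.0


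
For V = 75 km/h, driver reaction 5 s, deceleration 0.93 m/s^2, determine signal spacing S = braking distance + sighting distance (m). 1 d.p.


V = 75 / 3.6 = 20.8333 m/s
Braking distance = 20.8333^2 / (2*0.93) = 233.3483 m
Sighting distance = 20.8333 * 5 = 104.1667 m
S = 233.3483 + 104.1667 = 337.5 m

337.5


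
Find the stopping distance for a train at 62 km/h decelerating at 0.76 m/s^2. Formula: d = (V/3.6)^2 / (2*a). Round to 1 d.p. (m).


Convert speed: V = 62 / 3.6 = 17.2222 m/s
V^2 = 296.6049
d = 296.6049 / (2 * 0.76)
d = 296.6049 / 1.52
d = 195.1 m

195.1


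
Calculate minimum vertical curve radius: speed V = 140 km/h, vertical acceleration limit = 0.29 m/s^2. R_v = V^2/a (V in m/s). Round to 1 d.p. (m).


Convert speed: V = 140 / 3.6 = 38.8889 m/s
V^2 = 1512.3457 m^2/s^2
R_v = 1512.3457 / 0.29
R_v = 5215.0 m

5215.0


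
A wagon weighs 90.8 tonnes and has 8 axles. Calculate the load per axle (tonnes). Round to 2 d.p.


Load per axle = total weight / number of axles
Load = 90.8 / 8
Load = 11.35 tonnes

11.35


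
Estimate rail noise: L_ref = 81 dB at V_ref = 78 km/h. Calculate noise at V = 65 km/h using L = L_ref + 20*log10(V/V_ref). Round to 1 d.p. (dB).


V/V_ref = 65 / 78 = 0.833333
log10(0.833333) = -0.079181
20 * -0.079181 = -1.5836
L = 81 + -1.5836 = 79.4 dB

79.4


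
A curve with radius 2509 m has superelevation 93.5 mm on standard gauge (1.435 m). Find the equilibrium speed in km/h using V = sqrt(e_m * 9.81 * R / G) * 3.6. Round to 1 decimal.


Convert cant: e = 93.5 mm = 0.0935 m
V_ms = sqrt(0.0935 * 9.81 * 2509 / 1.435)
V_ms = sqrt(1603.723077) = 40.0465 m/s
V = 40.0465 * 3.6 = 144.2 km/h

144.2


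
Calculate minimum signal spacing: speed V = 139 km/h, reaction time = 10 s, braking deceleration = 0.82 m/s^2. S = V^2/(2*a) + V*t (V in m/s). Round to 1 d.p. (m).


V = 139 / 3.6 = 38.6111 m/s
Braking distance = 38.6111^2 / (2*0.82) = 909.0353 m
Sighting distance = 38.6111 * 10 = 386.1111 m
S = 909.0353 + 386.1111 = 1295.1 m

1295.1


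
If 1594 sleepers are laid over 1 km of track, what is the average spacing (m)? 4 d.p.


Spacing = 1000 m / number of sleepers
Spacing = 1000 / 1594
Spacing = 0.6274 m

0.6274


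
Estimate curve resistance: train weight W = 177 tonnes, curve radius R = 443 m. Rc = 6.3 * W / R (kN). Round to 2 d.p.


Rc = 6.3 * W / R
Rc = 6.3 * 177 / 443
Rc = 1115.1 / 443
Rc = 2.52 kN

2.52


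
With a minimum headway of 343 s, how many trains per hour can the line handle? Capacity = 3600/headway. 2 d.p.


Capacity = 3600 / headway
Capacity = 3600 / 343
Capacity = 10.50 trains/hour

10.50


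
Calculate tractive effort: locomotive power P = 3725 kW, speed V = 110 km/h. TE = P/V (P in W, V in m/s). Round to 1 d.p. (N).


Convert: P = 3725 kW = 3725000 W
V = 110 / 3.6 = 30.5556 m/s
TE = 3725000 / 30.5556
TE = 121909.1 N

121909.1


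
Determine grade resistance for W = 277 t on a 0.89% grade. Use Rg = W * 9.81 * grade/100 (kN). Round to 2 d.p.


Rg = W * 9.81 * grade / 100
Rg = 277 * 9.81 * 0.89 / 100
Rg = 2717.37 * 0.0089
Rg = 24.18 kN

24.18


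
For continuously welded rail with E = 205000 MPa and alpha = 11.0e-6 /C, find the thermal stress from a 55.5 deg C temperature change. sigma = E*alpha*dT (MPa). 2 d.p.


sigma = E * alpha * dT
sigma = 205000 * 11.0e-6 * 55.5
sigma = 2.255 * 55.5
sigma = 125.15 MPa

125.15


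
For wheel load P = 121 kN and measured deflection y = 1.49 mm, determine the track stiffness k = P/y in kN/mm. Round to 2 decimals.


Track stiffness k = P / y
k = 121 / 1.49
k = 81.21 kN/mm

81.21


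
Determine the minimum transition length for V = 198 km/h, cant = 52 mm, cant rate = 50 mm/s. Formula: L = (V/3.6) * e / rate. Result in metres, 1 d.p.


Convert speed: V = 198 / 3.6 = 55.0 m/s
L = 55.0 * 52 / 50
L = 2860.0 / 50
L = 57.2 m

57.2


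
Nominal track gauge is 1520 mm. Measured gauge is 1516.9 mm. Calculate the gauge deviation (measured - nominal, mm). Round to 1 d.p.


Deviation = measured - nominal
Deviation = 1516.9 - 1520
Deviation = -3.1 mm

-3.1


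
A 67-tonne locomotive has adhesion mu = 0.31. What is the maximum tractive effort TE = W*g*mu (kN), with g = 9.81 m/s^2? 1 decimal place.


TE_max = W * g * mu
TE_max = 67 * 9.81 * 0.31
TE_max = 657.27 * 0.31
TE_max = 203.8 kN

203.8


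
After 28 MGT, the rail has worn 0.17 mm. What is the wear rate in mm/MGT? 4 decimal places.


Wear rate = total wear / cumulative tonnage
Rate = 0.17 / 28
Rate = 0.0061 mm/MGT

0.0061


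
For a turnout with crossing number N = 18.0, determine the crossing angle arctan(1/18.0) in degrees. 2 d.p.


1/N = 1/18.0 = 0.055556
angle = arctan(0.055556) = 0.055499 rad
angle = 0.055499 * 180/pi = 3.18 degrees

3.18
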